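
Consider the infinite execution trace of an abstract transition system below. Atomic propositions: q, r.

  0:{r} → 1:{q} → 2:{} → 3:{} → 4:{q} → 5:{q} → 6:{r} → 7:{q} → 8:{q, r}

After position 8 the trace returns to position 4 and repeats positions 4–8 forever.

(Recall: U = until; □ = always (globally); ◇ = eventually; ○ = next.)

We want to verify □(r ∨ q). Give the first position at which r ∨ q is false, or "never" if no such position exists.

2

Check r ∨ q at each position in order: 0 ✓, 1 ✓.
At position 2 the labels are {}, so r ∨ q is false there. This is the first violation.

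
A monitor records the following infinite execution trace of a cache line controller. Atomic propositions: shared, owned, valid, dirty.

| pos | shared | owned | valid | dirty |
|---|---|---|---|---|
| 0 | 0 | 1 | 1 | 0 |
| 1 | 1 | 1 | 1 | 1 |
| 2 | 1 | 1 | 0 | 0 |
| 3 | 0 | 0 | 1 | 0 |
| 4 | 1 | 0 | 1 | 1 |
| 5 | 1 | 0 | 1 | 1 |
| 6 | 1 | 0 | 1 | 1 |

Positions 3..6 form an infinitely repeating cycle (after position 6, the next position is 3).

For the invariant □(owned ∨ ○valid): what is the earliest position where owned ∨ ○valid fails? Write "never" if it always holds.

owned ∨ ○valid holds at every position 0..6, and those are all the positions the trace ever visits, so the invariant □(owned ∨ ○valid) is never violated.

never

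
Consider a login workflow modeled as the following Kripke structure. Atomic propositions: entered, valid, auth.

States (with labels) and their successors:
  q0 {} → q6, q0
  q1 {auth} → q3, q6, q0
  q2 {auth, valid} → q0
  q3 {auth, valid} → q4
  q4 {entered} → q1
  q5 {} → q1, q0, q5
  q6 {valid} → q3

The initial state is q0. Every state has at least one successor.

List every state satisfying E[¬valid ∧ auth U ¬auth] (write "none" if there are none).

{q0, q1, q4, q5, q6}

States satisfying ¬valid ∧ auth: {q1}.
States satisfying ¬auth: {q0, q4, q5, q6}.
States satisfying E[¬valid ∧ auth U ¬auth]: {q0, q1, q4, q5, q6}.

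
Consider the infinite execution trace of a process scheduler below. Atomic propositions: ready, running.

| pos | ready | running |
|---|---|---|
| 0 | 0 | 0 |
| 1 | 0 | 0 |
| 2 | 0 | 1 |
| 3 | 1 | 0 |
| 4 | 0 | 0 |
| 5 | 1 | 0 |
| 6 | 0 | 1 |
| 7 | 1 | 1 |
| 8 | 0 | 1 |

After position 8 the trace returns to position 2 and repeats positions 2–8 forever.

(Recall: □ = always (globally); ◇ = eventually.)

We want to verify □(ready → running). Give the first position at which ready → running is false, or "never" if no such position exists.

3

Check ready → running at each position in order: 0 ✓, 1 ✓, 2 ✓.
At position 3 the labels are {ready}, so ready → running is false there. This is the first violation.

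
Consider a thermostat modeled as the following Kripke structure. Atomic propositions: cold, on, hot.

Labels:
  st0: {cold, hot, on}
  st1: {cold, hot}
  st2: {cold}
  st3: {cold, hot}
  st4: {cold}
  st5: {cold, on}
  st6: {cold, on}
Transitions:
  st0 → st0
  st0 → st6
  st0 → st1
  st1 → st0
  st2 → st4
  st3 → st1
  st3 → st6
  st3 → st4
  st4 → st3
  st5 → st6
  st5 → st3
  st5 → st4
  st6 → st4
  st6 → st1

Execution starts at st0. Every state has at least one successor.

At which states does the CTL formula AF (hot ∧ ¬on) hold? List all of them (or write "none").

{st1, st2, st3, st4, st5, st6}

States satisfying hot ∧ ¬on: {st1, st3}.
States satisfying AF (hot ∧ ¬on): {st1, st2, st3, st4, st5, st6}.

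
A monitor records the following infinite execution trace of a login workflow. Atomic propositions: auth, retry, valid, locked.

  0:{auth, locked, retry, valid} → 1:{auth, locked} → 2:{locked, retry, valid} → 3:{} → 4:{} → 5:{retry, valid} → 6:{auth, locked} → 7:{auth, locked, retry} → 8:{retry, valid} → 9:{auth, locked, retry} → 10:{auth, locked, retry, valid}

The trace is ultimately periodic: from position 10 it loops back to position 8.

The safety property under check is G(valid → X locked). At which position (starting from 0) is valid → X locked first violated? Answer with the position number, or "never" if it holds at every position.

2

Check valid → X locked at each position in order: 0 ✓, 1 ✓.
At position 2 the labels are {locked, retry, valid} and the next position 3 has {}, so valid → X locked is false there. This is the first violation.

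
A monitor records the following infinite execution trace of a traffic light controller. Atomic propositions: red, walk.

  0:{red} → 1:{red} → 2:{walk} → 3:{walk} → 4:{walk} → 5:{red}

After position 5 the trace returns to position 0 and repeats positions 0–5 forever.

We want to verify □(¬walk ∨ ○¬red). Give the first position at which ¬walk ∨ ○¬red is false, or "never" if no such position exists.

Check ¬walk ∨ ○¬red at each position in order: 0 ✓, 1 ✓, 2 ✓, 3 ✓.
At position 4 the labels are {walk} and the next position 5 has {red}, so ¬walk ∨ ○¬red is false there. This is the first violation.

4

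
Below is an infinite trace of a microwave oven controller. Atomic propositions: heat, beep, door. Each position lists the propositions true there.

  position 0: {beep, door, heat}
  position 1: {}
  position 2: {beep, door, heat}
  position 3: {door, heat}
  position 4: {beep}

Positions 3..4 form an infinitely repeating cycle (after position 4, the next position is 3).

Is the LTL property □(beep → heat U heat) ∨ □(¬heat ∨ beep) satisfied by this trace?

Violated

beep → heat U heat must hold at every position from 0 onward. It fails at position 4, so □(beep → heat U heat) is false.
Positions where beep holds: 0, 2, 4.
Check heat U heat at each: 0→ok, 2→ok, 4→fails.
¬heat ∨ beep must hold at every position from 0 onward. It fails at position 3, so □(¬heat ∨ beep) is false.
At position 0: □(beep → heat U heat) is false; □(¬heat ∨ beep) is false; so □(beep → heat U heat) ∨ □(¬heat ∨ beep) is false.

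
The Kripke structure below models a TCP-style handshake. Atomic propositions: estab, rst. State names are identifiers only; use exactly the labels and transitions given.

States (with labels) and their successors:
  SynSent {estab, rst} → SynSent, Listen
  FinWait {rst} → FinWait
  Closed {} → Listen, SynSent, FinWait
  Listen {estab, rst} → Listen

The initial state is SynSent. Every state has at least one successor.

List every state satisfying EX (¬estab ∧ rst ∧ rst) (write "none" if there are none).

States satisfying ¬estab ∧ rst ∧ rst: {FinWait}.
States satisfying EX (¬estab ∧ rst ∧ rst): {FinWait, Closed}.

{FinWait, Closed}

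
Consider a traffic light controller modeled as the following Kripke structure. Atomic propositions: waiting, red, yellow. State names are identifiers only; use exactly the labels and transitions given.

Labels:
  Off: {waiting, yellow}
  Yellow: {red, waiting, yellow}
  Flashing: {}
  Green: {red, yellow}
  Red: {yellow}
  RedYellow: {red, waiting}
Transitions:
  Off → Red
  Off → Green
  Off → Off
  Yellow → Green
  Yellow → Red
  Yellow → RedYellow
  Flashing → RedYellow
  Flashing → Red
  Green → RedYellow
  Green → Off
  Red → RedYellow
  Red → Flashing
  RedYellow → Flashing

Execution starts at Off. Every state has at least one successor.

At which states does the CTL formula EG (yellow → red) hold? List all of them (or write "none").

{Yellow, Flashing, Green, RedYellow}

States satisfying yellow → red: {Yellow, Flashing, Green, RedYellow}.
States satisfying EG (yellow → red): {Yellow, Flashing, Green, RedYellow}.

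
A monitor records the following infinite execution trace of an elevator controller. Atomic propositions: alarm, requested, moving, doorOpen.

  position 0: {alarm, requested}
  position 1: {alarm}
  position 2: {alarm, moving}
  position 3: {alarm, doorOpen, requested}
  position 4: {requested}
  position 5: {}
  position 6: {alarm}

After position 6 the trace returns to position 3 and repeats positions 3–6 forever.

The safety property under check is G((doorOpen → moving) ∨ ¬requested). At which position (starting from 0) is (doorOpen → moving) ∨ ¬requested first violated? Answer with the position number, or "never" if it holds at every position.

3

Check (doorOpen → moving) ∨ ¬requested at each position in order: 0 ✓, 1 ✓, 2 ✓.
At position 3 the labels are {alarm, doorOpen, requested}, so (doorOpen → moving) ∨ ¬requested is false there. This is the first violation.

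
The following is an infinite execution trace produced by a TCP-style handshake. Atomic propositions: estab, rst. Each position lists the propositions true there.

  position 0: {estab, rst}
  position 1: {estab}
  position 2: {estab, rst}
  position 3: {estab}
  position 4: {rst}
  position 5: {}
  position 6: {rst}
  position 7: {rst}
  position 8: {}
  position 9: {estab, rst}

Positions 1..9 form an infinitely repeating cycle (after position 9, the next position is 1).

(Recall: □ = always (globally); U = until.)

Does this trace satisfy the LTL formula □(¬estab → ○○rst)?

¬estab → ○○rst must hold at every position from 0 onward. It fails at position 6, so □(¬estab → ○○rst) is false.
Positions where ¬estab holds: 4, 5, 6, 7, 8.
Check ○○rst at each: 4→ok, 5→ok, 6→fails, 7→ok, 8→fails.

No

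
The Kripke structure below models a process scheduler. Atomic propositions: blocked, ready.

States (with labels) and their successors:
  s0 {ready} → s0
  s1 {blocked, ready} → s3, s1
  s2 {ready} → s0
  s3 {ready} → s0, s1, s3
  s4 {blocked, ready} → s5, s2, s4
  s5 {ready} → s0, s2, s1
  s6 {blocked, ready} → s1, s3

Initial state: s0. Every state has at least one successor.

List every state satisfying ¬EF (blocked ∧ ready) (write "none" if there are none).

{s0, s2}

States satisfying blocked ∧ ready: {s1, s4, s6}.
States satisfying EF (blocked ∧ ready): {s1, s3, s4, s5, s6}.
States satisfying ¬EF (blocked ∧ ready): {s0, s2}.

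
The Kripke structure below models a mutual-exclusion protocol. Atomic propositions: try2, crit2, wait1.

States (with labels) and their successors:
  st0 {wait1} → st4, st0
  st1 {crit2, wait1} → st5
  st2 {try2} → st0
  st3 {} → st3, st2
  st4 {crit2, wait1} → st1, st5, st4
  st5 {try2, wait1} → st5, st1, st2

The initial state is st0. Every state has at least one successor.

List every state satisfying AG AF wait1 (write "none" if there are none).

States satisfying AF wait1: {st0, st1, st2, st4, st5}.
States satisfying AG AF wait1: {st0, st1, st2, st4, st5}.

{st0, st1, st2, st4, st5}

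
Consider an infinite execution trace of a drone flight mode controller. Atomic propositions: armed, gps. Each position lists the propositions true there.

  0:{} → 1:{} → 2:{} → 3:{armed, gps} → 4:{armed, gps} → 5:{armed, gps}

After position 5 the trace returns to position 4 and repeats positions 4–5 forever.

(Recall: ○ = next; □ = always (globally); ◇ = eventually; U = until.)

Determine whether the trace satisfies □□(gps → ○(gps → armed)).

Satisfied

□(gps → ○(gps → armed)) holds at every position 0..5, and those are all positions ever visited, so □□(gps → ○(gps → armed)) holds.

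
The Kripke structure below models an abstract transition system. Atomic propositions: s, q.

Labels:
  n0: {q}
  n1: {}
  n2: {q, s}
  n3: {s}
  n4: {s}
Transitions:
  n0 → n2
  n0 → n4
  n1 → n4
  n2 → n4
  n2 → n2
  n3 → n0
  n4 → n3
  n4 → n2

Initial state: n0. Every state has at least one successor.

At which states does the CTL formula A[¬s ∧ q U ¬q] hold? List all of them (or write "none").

{n1, n3, n4}

States satisfying ¬s ∧ q: {n0}.
States satisfying ¬q: {n1, n3, n4}.
States satisfying A[¬s ∧ q U ¬q]: {n1, n3, n4}.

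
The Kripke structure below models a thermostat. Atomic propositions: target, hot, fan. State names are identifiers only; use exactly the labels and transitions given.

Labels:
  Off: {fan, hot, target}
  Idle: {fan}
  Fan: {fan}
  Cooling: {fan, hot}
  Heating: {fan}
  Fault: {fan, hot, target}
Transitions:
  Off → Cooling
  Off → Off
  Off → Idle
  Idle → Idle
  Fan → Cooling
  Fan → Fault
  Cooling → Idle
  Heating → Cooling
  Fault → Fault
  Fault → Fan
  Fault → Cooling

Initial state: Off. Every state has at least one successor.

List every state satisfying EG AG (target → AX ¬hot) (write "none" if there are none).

{Idle, Cooling, Heating}

States satisfying AG (target → AX ¬hot): {Idle, Cooling, Heating}.
States satisfying EG AG (target → AX ¬hot): {Idle, Cooling, Heating}.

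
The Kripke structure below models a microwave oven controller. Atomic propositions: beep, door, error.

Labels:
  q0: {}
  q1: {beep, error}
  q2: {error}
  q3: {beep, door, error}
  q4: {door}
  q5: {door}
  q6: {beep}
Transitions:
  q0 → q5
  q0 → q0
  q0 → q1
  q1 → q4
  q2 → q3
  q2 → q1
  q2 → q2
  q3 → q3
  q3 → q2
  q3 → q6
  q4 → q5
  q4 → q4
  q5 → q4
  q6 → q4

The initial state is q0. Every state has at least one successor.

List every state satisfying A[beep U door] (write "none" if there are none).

States satisfying beep: {q1, q3, q6}.
States satisfying door: {q3, q4, q5}.
States satisfying A[beep U door]: {q1, q3, q4, q5, q6}.

{q1, q3, q4, q5, q6}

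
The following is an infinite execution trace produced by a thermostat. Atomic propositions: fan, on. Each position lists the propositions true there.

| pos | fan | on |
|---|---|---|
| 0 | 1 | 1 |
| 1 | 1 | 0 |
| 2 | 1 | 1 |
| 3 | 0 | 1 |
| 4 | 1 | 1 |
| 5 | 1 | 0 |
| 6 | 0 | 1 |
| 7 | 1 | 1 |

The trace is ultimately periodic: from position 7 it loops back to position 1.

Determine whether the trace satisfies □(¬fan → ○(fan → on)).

¬fan → ○(fan → on) holds at every position 0..7, and those are all positions ever visited, so □(¬fan → ○(fan → on)) holds.
Positions where ¬fan holds: 3, 6.
Check ○(fan → on) at each: 3→ok, 6→ok.

Holds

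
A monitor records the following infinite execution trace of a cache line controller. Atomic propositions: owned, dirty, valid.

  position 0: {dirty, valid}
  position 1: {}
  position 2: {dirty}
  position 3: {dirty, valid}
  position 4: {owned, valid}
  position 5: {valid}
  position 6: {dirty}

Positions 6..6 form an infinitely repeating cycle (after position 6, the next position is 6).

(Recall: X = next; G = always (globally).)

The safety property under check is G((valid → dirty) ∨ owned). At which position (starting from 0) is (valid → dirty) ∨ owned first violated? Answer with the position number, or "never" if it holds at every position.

5

Check (valid → dirty) ∨ owned at each position in order: 0 ✓, 1 ✓, 2 ✓, 3 ✓, 4 ✓.
At position 5 the labels are {valid}, so (valid → dirty) ∨ owned is false there. This is the first violation.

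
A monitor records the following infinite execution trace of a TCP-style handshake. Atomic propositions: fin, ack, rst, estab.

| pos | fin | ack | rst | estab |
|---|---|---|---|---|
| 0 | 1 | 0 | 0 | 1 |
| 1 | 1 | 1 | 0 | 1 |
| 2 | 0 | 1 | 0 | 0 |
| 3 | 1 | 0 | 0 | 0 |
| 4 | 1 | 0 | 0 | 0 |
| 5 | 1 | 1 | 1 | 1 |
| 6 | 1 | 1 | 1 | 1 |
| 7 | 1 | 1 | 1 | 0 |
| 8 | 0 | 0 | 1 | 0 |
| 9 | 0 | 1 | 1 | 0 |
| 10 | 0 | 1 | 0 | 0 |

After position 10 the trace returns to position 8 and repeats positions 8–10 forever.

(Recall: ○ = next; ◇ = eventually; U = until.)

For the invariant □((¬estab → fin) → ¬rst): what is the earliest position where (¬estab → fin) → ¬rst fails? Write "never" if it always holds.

Check (¬estab → fin) → ¬rst at each position in order: 0 ✓, 1 ✓, 2 ✓, 3 ✓, 4 ✓.
At position 5 the labels are {ack, estab, fin, rst}, so (¬estab → fin) → ¬rst is false there. This is the first violation.

5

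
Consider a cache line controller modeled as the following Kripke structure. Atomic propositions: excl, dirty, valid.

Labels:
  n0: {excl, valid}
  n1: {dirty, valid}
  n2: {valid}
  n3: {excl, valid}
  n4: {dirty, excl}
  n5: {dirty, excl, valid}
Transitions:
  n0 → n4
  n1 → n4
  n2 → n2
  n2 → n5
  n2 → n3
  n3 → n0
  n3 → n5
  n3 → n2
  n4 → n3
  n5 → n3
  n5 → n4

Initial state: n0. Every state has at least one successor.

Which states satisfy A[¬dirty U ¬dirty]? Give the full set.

States satisfying ¬dirty: {n0, n2, n3}.
States satisfying A[¬dirty U ¬dirty]: {n0, n2, n3}.

{n0, n2, n3}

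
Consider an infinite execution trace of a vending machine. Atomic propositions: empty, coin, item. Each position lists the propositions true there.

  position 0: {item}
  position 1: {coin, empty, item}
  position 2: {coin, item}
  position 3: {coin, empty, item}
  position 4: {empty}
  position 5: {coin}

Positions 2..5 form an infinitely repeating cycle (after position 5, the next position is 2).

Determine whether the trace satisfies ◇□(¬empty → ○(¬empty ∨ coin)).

□(¬empty → ○(¬empty ∨ coin)) holds at position 0, which is reachable from 0, so ◇□(¬empty → ○(¬empty ∨ coin)) holds.

Yes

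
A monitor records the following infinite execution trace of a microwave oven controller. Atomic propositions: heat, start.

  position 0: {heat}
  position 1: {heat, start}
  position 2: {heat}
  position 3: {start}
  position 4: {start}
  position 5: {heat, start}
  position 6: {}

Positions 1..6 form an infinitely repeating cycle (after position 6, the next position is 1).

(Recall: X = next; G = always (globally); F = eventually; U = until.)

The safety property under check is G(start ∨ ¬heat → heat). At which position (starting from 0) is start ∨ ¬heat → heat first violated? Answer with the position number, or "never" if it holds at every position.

Check start ∨ ¬heat → heat at each position in order: 0 ✓, 1 ✓, 2 ✓.
At position 3 the labels are {start}, so start ∨ ¬heat → heat is false there. This is the first violation.

3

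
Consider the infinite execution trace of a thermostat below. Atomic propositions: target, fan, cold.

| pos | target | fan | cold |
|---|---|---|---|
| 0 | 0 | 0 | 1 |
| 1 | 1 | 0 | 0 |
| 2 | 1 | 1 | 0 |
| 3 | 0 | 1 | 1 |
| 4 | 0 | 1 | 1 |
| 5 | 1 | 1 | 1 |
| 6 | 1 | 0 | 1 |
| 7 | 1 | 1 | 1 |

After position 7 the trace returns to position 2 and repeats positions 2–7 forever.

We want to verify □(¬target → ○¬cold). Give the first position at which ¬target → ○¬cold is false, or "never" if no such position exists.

Check ¬target → ○¬cold at each position in order: 0 ✓, 1 ✓, 2 ✓.
At position 3 the labels are {cold, fan} and the next position 4 has {cold, fan}, so ¬target → ○¬cold is false there. This is the first violation.

3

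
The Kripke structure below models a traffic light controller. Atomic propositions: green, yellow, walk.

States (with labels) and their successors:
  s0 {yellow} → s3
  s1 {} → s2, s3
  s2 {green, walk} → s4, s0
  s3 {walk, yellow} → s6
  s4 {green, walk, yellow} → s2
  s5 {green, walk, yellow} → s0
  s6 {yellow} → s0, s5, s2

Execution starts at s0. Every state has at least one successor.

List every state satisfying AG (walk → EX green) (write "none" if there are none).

none

States satisfying walk → EX green: {s0, s1, s2, s4, s6}.
States satisfying AG (walk → EX green): ∅.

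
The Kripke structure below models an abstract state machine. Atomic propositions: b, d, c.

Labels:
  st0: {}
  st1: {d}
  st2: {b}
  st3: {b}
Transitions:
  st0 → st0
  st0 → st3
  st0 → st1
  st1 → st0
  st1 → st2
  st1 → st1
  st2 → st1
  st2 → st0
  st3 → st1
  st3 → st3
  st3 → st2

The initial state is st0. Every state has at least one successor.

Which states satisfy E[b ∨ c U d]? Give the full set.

States satisfying b ∨ c: {st2, st3}.
States satisfying d: {st1}.
States satisfying E[b ∨ c U d]: {st1, st2, st3}.

{st1, st2, st3}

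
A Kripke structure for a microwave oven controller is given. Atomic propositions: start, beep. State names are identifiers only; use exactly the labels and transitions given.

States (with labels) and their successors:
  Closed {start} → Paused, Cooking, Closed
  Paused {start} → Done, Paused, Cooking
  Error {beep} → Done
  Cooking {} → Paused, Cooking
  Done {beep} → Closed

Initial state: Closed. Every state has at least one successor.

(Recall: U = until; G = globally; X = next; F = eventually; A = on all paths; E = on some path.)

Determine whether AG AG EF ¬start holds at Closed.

Yes

States satisfying AG EF ¬start: {Closed, Paused, Error, Cooking, Done}.
States satisfying AG AG EF ¬start: {Closed, Paused, Error, Cooking, Done}.
Every state reachable from Closed satisfies AG EF ¬start.
Closed ∈ Sat(AG AG EF ¬start).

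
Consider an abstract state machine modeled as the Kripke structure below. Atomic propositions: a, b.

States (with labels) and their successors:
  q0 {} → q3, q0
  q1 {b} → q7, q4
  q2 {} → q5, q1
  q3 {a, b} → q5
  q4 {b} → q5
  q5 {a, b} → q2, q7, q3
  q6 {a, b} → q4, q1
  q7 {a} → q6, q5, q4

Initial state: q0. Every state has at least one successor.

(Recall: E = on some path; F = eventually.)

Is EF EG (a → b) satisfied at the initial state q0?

States satisfying EG (a → b): {q0, q1, q2, q3, q4, q5, q6}.
States satisfying EF EG (a → b): {q0, q1, q2, q3, q4, q5, q6, q7}.
Some path from q0 reaches a state where EG (a → b) holds.
q0 ∈ Sat(EF EG (a → b)).

Yes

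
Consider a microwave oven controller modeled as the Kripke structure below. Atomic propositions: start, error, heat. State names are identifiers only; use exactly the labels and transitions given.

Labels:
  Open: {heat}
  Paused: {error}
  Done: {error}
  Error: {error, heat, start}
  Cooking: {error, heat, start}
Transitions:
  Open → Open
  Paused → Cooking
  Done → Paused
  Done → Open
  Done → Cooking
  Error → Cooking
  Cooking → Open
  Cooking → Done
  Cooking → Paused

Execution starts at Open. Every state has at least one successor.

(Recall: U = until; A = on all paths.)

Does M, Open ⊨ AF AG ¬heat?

States satisfying AG ¬heat: ∅.
States satisfying AF AG ¬heat: ∅.
There is a path from Open along which AG ¬heat never holds.
Open ∉ Sat(AF AG ¬heat).

No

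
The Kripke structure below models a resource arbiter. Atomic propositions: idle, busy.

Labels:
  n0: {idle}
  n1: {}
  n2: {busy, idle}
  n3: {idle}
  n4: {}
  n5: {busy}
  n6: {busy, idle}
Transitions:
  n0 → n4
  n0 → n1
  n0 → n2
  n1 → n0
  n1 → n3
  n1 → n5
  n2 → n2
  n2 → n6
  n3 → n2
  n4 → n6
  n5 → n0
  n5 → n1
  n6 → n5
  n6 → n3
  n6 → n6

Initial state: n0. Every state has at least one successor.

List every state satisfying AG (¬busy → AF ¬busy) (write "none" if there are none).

States satisfying ¬busy → AF ¬busy: {n0, n1, n2, n3, n4, n5, n6}.
States satisfying AG (¬busy → AF ¬busy): {n0, n1, n2, n3, n4, n5, n6}.

{n0, n1, n2, n3, n4, n5, n6}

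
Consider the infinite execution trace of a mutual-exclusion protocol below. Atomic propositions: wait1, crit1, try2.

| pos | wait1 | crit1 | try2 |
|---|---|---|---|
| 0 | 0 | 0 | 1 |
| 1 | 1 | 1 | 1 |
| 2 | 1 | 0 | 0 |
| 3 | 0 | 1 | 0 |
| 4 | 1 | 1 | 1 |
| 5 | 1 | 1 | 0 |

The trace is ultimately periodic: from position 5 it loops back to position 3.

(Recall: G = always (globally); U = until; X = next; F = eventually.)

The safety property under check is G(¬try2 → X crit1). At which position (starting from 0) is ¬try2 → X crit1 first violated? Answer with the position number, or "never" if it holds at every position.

¬try2 → X crit1 holds at every position 0..5, and those are all the positions the trace ever visits, so the invariant G(¬try2 → X crit1) is never violated.

never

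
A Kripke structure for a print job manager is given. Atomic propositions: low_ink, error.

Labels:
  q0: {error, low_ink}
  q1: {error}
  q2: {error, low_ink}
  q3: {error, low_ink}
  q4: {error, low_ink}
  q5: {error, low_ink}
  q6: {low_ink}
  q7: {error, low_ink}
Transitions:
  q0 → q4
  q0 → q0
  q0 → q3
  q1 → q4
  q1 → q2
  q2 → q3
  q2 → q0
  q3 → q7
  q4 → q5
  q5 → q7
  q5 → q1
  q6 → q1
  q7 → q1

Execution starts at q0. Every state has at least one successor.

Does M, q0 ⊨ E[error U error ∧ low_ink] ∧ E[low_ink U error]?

Yes

States satisfying error: {q0, q1, q2, q3, q4, q5, q7}.
States satisfying error ∧ low_ink: {q0, q2, q3, q4, q5, q7}.
States satisfying E[error U error ∧ low_ink]: {q0, q1, q2, q3, q4, q5, q7}.
States satisfying low_ink: {q0, q2, q3, q4, q5, q6, q7}.
States satisfying E[low_ink U error]: {q0, q1, q2, q3, q4, q5, q6, q7}.
States satisfying E[error U error ∧ low_ink] ∧ E[low_ink U error]: {q0, q1, q2, q3, q4, q5, q7}.
q0 ∈ Sat(E[error U error ∧ low_ink] ∧ E[low_ink U error]).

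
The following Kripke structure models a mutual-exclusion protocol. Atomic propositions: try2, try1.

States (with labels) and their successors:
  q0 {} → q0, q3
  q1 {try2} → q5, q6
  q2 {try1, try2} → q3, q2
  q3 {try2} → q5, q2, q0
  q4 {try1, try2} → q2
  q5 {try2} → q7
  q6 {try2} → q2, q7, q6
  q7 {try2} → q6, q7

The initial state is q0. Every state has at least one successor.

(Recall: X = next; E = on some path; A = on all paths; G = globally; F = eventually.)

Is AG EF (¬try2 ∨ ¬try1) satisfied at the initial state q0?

Satisfied

States satisfying EF (¬try2 ∨ ¬try1): {q0, q1, q2, q3, q4, q5, q6, q7}.
States satisfying AG EF (¬try2 ∨ ¬try1): {q0, q1, q2, q3, q4, q5, q6, q7}.
Every state reachable from q0 satisfies EF (¬try2 ∨ ¬try1).
q0 ∈ Sat(AG EF (¬try2 ∨ ¬try1)).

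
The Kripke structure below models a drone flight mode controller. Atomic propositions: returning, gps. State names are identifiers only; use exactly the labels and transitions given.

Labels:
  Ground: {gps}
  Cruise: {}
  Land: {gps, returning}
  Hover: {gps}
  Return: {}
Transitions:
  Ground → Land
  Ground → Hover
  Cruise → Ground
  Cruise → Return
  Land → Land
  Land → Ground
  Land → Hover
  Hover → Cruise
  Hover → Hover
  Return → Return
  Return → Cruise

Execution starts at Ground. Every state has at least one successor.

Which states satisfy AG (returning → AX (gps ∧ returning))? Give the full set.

States satisfying returning → AX (gps ∧ returning): {Ground, Cruise, Hover, Return}.
States satisfying AG (returning → AX (gps ∧ returning)): ∅.

none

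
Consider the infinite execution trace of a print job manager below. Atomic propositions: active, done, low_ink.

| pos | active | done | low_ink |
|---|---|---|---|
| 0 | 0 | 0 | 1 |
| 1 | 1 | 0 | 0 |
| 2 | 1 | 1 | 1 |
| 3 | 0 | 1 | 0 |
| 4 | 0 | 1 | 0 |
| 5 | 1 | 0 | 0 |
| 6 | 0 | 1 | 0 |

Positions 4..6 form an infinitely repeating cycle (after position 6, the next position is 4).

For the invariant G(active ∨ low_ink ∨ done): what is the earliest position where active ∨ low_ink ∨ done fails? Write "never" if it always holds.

never

active ∨ low_ink ∨ done holds at every position 0..6, and those are all the positions the trace ever visits, so the invariant G(active ∨ low_ink ∨ done) is never violated.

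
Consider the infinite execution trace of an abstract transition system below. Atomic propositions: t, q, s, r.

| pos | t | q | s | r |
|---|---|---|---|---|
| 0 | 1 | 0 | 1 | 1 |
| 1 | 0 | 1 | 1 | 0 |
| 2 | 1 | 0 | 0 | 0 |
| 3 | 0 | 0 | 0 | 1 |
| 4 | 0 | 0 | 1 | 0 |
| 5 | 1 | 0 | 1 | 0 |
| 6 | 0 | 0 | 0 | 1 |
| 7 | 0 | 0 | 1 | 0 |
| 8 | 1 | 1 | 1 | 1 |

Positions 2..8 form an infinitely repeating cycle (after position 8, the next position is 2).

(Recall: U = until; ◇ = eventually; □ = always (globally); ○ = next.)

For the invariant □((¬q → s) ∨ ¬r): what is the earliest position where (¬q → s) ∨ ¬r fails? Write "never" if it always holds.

3

Check (¬q → s) ∨ ¬r at each position in order: 0 ✓, 1 ✓, 2 ✓.
At position 3 the labels are {r}, so (¬q → s) ∨ ¬r is false there. This is the first violation.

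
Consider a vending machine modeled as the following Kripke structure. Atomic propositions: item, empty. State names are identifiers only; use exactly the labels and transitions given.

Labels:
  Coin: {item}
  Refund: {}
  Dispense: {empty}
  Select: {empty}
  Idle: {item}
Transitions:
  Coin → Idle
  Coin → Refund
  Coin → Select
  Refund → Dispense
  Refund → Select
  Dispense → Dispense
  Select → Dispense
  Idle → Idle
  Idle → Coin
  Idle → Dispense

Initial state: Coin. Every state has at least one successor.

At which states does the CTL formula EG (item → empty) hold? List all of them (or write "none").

States satisfying item → empty: {Refund, Dispense, Select}.
States satisfying EG (item → empty): {Refund, Dispense, Select}.

{Refund, Dispense, Select}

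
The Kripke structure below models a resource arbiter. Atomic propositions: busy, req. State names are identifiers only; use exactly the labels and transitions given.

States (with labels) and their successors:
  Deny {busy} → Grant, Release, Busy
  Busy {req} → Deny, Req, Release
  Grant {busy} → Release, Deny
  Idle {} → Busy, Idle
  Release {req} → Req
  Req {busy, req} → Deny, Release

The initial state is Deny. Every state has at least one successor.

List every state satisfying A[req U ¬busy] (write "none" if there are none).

{Busy, Idle, Release}

States satisfying req: {Busy, Release, Req}.
States satisfying ¬busy: {Busy, Idle, Release}.
States satisfying A[req U ¬busy]: {Busy, Idle, Release}.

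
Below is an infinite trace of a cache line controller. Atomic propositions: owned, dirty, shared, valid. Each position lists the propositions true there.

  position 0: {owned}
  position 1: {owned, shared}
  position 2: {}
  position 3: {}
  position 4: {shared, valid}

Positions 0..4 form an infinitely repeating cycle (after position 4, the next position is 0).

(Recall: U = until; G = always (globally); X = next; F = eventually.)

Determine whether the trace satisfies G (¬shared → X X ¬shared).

Does not hold

¬shared → X X ¬shared must hold at every position from 0 onward. It fails at position 2, so G (¬shared → X X ¬shared) is false.
Positions where ¬shared holds: 0, 2, 3.
Check X X ¬shared at each: 0→ok, 2→fails, 3→ok.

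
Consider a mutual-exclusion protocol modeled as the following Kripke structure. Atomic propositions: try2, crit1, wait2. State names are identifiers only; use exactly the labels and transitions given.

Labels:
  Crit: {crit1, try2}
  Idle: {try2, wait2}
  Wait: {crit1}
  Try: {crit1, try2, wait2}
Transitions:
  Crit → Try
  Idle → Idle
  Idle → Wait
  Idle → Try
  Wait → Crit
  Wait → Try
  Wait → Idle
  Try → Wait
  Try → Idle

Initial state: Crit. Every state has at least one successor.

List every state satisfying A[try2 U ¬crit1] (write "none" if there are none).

{Idle}

States satisfying try2: {Crit, Idle, Try}.
States satisfying ¬crit1: {Idle}.
States satisfying A[try2 U ¬crit1]: {Idle}.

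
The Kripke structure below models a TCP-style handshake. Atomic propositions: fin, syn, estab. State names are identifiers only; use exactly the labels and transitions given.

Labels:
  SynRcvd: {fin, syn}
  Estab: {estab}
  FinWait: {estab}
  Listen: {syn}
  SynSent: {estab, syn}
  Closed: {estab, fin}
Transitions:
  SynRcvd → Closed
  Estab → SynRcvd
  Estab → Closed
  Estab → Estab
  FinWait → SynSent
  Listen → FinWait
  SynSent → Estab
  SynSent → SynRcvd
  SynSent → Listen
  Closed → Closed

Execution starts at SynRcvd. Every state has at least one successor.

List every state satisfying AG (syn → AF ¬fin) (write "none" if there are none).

States satisfying syn → AF ¬fin: {Estab, FinWait, Listen, SynSent, Closed}.
States satisfying AG (syn → AF ¬fin): {Closed}.

{Closed}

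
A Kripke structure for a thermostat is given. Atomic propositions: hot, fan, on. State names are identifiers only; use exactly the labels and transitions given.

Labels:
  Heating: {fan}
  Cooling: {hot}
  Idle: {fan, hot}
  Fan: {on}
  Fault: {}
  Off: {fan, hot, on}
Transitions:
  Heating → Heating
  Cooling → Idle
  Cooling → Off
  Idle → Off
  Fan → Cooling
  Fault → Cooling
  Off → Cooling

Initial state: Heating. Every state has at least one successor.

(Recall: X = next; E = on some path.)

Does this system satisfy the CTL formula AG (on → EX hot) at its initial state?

Yes

States satisfying on → EX hot: {Heating, Cooling, Idle, Fan, Fault, Off}.
States satisfying AG (on → EX hot): {Heating, Cooling, Idle, Fan, Fault, Off}.
Every state reachable from Heating satisfies on → EX hot.
Heating ∈ Sat(AG (on → EX hot)).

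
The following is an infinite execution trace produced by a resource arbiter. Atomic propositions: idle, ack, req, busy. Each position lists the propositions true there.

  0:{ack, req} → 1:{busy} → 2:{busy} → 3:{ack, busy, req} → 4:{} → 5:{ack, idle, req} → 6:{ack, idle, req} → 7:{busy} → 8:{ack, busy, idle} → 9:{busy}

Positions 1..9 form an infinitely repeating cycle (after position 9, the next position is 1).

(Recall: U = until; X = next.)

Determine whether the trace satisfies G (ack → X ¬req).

ack → X ¬req must hold at every position from 0 onward. It fails at position 5, so G (ack → X ¬req) is false.
Positions where ack holds: 0, 3, 5, 6, 8.
Check X ¬req at each: 0→ok, 3→ok, 5→fails, 6→ok, 8→ok.

Does not hold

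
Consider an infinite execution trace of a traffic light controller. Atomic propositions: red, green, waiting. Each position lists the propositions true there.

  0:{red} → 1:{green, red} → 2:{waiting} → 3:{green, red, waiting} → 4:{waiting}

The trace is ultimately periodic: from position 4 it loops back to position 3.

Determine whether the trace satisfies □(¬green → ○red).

Yes

¬green → ○red holds at every position 0..4, and those are all positions ever visited, so □(¬green → ○red) holds.
Positions where ¬green holds: 0, 2, 4.
Check ○red at each: 0→ok, 2→ok, 4→ok.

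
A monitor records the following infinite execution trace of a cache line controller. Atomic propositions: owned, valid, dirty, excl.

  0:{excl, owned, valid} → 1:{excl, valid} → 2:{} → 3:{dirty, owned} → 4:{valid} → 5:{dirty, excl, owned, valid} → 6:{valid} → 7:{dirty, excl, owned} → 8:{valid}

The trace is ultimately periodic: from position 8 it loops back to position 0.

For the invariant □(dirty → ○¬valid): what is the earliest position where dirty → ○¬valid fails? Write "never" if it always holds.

Check dirty → ○¬valid at each position in order: 0 ✓, 1 ✓, 2 ✓.
At position 3 the labels are {dirty, owned} and the next position 4 has {valid}, so dirty → ○¬valid is false there. This is the first violation.

3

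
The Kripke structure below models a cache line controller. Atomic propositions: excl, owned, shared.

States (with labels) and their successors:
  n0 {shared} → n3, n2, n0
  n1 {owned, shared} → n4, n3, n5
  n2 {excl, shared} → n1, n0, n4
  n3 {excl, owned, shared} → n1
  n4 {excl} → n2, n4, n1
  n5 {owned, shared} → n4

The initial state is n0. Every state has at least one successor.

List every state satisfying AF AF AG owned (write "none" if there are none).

States satisfying AF AG owned: ∅.
States satisfying AF AF AG owned: ∅.

none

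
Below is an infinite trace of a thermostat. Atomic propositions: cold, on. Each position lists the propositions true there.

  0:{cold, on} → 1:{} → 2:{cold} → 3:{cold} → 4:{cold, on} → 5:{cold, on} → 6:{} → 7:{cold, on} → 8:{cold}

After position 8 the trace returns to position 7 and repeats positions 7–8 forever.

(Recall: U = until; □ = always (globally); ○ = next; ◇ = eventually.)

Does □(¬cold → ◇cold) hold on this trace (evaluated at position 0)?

¬cold → ◇cold holds at every position 0..8, and those are all positions ever visited, so □(¬cold → ◇cold) holds.
Positions where ¬cold holds: 1, 6.
Check ◇cold at each: 1→ok, 6→ok.

Holds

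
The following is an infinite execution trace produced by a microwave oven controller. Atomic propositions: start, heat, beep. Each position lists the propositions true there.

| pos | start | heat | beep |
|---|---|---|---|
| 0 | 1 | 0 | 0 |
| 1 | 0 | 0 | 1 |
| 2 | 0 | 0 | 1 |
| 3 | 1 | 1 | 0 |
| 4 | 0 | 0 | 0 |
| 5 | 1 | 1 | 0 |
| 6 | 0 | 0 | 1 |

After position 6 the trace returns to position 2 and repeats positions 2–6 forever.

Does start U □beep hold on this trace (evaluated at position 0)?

Violated

Walking from position 0: at position 1, □beep has not yet held and start fails, so start U □beep is false.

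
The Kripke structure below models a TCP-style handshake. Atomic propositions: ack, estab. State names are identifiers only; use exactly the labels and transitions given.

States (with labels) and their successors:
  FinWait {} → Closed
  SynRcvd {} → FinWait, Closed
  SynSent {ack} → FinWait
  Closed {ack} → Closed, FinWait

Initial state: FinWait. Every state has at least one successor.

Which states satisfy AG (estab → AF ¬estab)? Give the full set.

{FinWait, SynRcvd, SynSent, Closed}

States satisfying estab → AF ¬estab: {FinWait, SynRcvd, SynSent, Closed}.
States satisfying AG (estab → AF ¬estab): {FinWait, SynRcvd, SynSent, Closed}.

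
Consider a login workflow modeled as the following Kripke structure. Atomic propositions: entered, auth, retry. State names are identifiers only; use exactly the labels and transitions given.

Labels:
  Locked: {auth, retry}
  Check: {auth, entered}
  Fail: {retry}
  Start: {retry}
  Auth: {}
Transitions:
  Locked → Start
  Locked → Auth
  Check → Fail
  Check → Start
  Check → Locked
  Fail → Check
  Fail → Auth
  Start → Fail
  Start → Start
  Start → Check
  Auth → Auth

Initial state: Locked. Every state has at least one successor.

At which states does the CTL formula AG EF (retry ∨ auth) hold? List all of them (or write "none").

States satisfying EF (retry ∨ auth): {Locked, Check, Fail, Start}.
States satisfying AG EF (retry ∨ auth): ∅.

none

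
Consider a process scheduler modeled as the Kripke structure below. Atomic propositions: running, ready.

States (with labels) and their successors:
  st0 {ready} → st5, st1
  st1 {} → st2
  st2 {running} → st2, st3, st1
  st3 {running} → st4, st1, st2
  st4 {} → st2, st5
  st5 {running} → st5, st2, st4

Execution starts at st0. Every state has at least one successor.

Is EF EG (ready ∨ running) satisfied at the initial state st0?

Satisfied

States satisfying EG (ready ∨ running): {st0, st2, st3, st5}.
States satisfying EF EG (ready ∨ running): {st0, st1, st2, st3, st4, st5}.
Some path from st0 reaches a state where EG (ready ∨ running) holds.
st0 ∈ Sat(EF EG (ready ∨ running)).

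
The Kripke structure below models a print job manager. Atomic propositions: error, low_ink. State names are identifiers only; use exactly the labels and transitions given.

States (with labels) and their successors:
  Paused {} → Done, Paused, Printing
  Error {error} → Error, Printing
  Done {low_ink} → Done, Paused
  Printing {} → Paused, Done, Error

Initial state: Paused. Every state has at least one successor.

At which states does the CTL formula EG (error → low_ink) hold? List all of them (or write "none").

{Paused, Done, Printing}

States satisfying error → low_ink: {Paused, Done, Printing}.
States satisfying EG (error → low_ink): {Paused, Done, Printing}.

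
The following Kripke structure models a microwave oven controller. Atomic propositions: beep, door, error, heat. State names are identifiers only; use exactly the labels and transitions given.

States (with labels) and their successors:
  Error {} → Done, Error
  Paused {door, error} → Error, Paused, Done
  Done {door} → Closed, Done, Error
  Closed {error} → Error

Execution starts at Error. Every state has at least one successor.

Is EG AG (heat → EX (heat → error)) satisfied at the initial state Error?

Holds

States satisfying AG (heat → EX (heat → error)): {Error, Paused, Done, Closed}.
States satisfying EG AG (heat → EX (heat → error)): {Error, Paused, Done, Closed}.
Error ∈ Sat(EG AG (heat → EX (heat → error))).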